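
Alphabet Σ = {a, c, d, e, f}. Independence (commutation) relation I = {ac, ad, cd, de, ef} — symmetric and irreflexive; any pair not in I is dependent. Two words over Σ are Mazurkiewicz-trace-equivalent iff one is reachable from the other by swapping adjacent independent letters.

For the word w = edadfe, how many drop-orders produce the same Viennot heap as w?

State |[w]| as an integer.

drop 0:e onto floor
drop 1:d onto floor
drop 2:a onto {0:e}
drop 3:d onto {1:d}
drop 4:f onto {2:a, 3:d}
drop 5:e onto {2:a}
ground layer = {0:e, 1:d}
drop-orders for the pieces not yet dropped (sum over which currently-grounded one goes next):
  1 to go: {4} 1  {5} 1
  2 to go: {3,4} 1  {4,5} 2
  3 to go: {1,3,4} 1  {2,4,5} 2  {3,4,5} 3
  4 to go: {0,2,4,5} 2  {1,3,4,5} 4  {2,3,4,5} 5
  if 0:e drops first: 9 orders
  if 1:d drops first: 7 orders
heap linearizations: 16

16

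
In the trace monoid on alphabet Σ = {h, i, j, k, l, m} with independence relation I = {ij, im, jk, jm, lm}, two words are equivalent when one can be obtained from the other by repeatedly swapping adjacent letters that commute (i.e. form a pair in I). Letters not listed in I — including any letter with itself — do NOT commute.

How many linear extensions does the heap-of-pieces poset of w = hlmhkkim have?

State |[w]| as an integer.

4

piece 0:h — minimal
piece 1:l rests on {0:h}
piece 2:m rests on {0:h}
piece 3:h rests on {1:l, 2:m}
piece 4:k rests on {3:h}
piece 5:k rests on {4:k}
piece 6:i rests on {5:k}
piece 7:m rests on {5:k}
minimal pieces: {0:h}
ways to finish when only these pieces remain (= sum over removing one remaining piece with nothing left below it):
  1 left: {6}→1  {7}→1
  2 left: {6,7}→2
  3 left: {5,6,7}→2
  4 left: {4,5,6,7}→2
  5 left: {3,4,5,6,7}→2
  6 left: {1,3,4,5,6,7}→2  {2,3,4,5,6,7}→2
  placing 0:h first → 4 extensions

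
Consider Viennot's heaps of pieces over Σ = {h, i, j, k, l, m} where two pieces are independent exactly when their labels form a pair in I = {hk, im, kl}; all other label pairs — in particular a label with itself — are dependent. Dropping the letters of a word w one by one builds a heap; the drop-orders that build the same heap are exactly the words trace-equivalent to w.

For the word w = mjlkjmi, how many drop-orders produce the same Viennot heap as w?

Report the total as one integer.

4

drop 0:m onto floor
drop 1:j onto {0:m}
drop 2:l onto {1:j}
drop 3:k onto {1:j}
drop 4:j onto {2:l, 3:k}
drop 5:m onto {4:j}
drop 6:i onto {4:j}
ground layer = {0:m}
drop-orders for the pieces not yet dropped (sum over which currently-grounded one goes next):
  1 to go: {5} 1  {6} 1
  2 to go: {5,6} 2
  3 to go: {4,5,6} 2
  4 to go: {2,4,5,6} 2  {3,4,5,6} 2
  5 to go: {2,3,4,5,6} 4
  if 0:m drops first: 4 orders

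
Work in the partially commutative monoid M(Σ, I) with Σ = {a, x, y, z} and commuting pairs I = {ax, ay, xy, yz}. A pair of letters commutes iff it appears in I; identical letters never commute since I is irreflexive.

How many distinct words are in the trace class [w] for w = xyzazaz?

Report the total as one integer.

7

#0=x has no predecessor
#1=y has no predecessor
#2=z depends on [0:x]
#3=a depends on [2:z]
#4=z depends on [3:a]
#5=a depends on [4:z]
#6=z depends on [5:a]
sources: [0:x, 1:y]
N(rest) = Σ N(rest − s) over sources s of rest; N(one piece) = 1:
  size 1 → [1]=1  [6]=1
  size 2 → [1,6]=2  [5,6]=1
  size 3 → [1,5,6]=3  [4,5,6]=1
  size 4 → [1,4,5,6]=4  [3,4,5,6]=1
  size 5 → [1,3,4,5,6]=5  [2,3,4,5,6]=1
  first=0(x) contributes 6
  first=1(y) contributes 1
|[w]| = 7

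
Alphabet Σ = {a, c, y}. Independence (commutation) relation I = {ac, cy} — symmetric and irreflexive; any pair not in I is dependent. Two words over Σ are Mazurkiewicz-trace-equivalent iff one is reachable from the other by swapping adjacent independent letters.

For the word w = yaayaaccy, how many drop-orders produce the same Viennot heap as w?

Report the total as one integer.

36

drop 0:y onto floor
drop 1:a onto {0:y}
drop 2:a onto {1:a}
drop 3:y onto {2:a}
drop 4:a onto {3:y}
drop 5:a onto {4:a}
drop 6:c onto floor
drop 7:c onto {6:c}
drop 8:y onto {5:a}
ground layer = {0:y, 6:c}
drop-orders for the pieces not yet dropped (sum over which currently-grounded one goes next):
  1 to go: {7} 1  {8} 1
  2 to go: {5,8} 1  {6,7} 1  {7,8} 2
  3 to go: {4,5,8} 1  {5,7,8} 3  {6,7,8} 3
  4 to go: {3,4,5,8} 1  {4,5,7,8} 4  {5,6,7,8} 6
  5 to go: {2,3,4,5,8} 1  {3,4,5,7,8} 5  {4,5,6,7,8} 10
  6 to go: {1,2,3,4,5,8} 1  {2,3,4,5,7,8} 6  {3,4,5,6,7,8} 15
  7 to go: {0,1,2,3,4,5,8} 1  {1,2,3,4,5,7,8} 7  {2,3,4,5,6,7,8} 21
  if 0:y drops first: 28 orders
  if 6:c drops first: 8 orders
heap linearizations: 36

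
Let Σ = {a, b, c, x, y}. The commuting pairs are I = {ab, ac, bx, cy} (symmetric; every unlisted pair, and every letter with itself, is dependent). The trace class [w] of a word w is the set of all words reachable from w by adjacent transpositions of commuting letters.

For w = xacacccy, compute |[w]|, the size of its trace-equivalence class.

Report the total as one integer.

35

drop 0:x onto floor
drop 1:a onto {0:x}
drop 2:c onto {0:x}
drop 3:a onto {1:a}
drop 4:c onto {2:c}
drop 5:c onto {4:c}
drop 6:c onto {5:c}
drop 7:y onto {3:a}
ground layer = {0:x}
drop-orders for the pieces not yet dropped (sum over which currently-grounded one goes next):
  1 to go: {6} 1  {7} 1
  2 to go: {3,7} 1  {5,6} 1  {6,7} 2
  3 to go: {1,3,7} 1  {3,6,7} 3  {4,5,6} 1  {5,6,7} 3
  4 to go: {1,3,6,7} 4  {2,4,5,6} 1  {3,5,6,7} 6  {4,5,6,7} 4
  5 to go: {1,3,5,6,7} 10  {2,4,5,6,7} 5  {3,4,5,6,7} 10
  6 to go: {1,3,4,5,6,7} 20  {2,3,4,5,6,7} 15
  if 0:x drops first: 35 orders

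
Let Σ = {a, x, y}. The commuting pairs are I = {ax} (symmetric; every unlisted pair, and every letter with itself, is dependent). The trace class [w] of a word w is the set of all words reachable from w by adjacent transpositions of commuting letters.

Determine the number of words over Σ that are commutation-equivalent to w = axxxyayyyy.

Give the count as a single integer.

drop 0:a onto floor
drop 1:x onto floor
drop 2:x onto {1:x}
drop 3:x onto {2:x}
drop 4:y onto {0:a, 3:x}
drop 5:a onto {4:y}
drop 6:y onto {5:a}
drop 7:y onto {6:y}
drop 8:y onto {7:y}
drop 9:y onto {8:y}
ground layer = {0:a, 1:x}
drop-orders for the pieces not yet dropped (sum over which currently-grounded one goes next):
  1 to go: {9} 1
  2 to go: {8,9} 1
  3 to go: {7,8,9} 1
  4 to go: {6,7,8,9} 1
  5 to go: {5,6,7,8,9} 1
  6 to go: {4,5,6,7,8,9} 1
  7 to go: {0,4,5,6,7,8,9} 1  {3,4,5,6,7,8,9} 1
  8 to go: {0,3,4,5,6,7,8,9} 2  {2,3,4,5,6,7,8,9} 1
  if 0:a drops first: 1 orders
  if 1:x drops first: 3 orders
heap linearizations: 4

4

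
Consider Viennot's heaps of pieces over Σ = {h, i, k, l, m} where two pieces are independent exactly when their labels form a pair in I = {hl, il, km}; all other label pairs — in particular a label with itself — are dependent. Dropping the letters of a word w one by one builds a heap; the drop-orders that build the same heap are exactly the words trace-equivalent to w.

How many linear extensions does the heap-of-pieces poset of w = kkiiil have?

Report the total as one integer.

4

0(k) covers ∅
1(k) covers 0:k
2(i) covers 1:k
3(i) covers 2:i
4(i) covers 3:i
5(l) covers 1:k
floor of heap: 0:k
completions by unplaced set U, small U first (add the entries for U minus each lowest piece of U):
  |U|=1: {4}:1  {5}:1
  |U|=2: {3,4}:1  {4,5}:2
  |U|=3: {2,3,4}:1  {3,4,5}:3
  |U|=4: {2,3,4,5}:4
  start at 0(k): 4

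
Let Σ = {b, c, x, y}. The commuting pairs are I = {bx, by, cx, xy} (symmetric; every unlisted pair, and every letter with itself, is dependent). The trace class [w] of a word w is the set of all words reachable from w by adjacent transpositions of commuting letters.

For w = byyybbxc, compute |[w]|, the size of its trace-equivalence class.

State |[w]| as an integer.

0(b) covers ∅
1(y) covers ∅
2(y) covers 1:y
3(y) covers 2:y
4(b) covers 0:b
5(b) covers 4:b
6(x) covers ∅
7(c) covers 3:y, 5:b
floor of heap: 0:b, 1:y, 6:x
completions by unplaced set U, small U first (add the entries for U minus each lowest piece of U):
  |U|=1: {6}:1  {7}:1
  |U|=2: {3,7}:1  {5,7}:1  {6,7}:2
  |U|=3: {2,3,7}:1  {3,5,7}:2  {3,6,7}:3  {4,5,7}:1  {5,6,7}:3
  |U|=4: {0,4,5,7}:1  {1,2,3,7}:1  {2,3,5,7}:3  {2,3,6,7}:4  {3,4,5,7}:3  {3,5,6,7}:8  {4,5,6,7}:4
  |U|=5: {0,3,4,5,7}:4  {0,4,5,6,7}:5  {1,2,3,5,7}:4  {1,2,3,6,7}:5  {2,3,4,5,7}:6  {2,3,5,6,7}:15  {3,4,5,6,7}:15
  |U|=6: {0,2,3,4,5,7}:10  {0,3,4,5,6,7}:24  {1,2,3,4,5,7}:10  {1,2,3,5,6,7}:24  {2,3,4,5,6,7}:36
  start at 0(b): 70
  start at 1(y): 70
  start at 6(x): 20
sum over floor = 160

160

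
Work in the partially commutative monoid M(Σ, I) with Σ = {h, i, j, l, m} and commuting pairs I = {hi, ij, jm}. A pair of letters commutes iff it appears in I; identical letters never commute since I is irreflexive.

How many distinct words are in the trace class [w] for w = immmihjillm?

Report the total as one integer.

piece 0:i — minimal
piece 1:m rests on {0:i}
piece 2:m rests on {1:m}
piece 3:m rests on {2:m}
piece 4:i rests on {3:m}
piece 5:h rests on {3:m}
piece 6:j rests on {5:h}
piece 7:i rests on {4:i}
piece 8:l rests on {6:j, 7:i}
piece 9:l rests on {8:l}
piece 10:m rests on {9:l}
minimal pieces: {0:i}
ways to finish when only these pieces remain (= sum over removing one remaining piece with nothing left below it):
  1 left: {10}→1
  2 left: {9,10}→1
  3 left: {8,9,10}→1
  4 left: {6,8,9,10}→1  {7,8,9,10}→1
  5 left: {4,7,8,9,10}→1  {5,6,8,9,10}→1  {6,7,8,9,10}→2
  6 left: {4,6,7,8,9,10}→3  {5,6,7,8,9,10}→3
  7 left: {4,5,6,7,8,9,10}→6
  8 left: {3,4,5,6,7,8,9,10}→6
  9 left: {2,3,4,5,6,7,8,9,10}→6
  placing 0:i first → 6 extensions

6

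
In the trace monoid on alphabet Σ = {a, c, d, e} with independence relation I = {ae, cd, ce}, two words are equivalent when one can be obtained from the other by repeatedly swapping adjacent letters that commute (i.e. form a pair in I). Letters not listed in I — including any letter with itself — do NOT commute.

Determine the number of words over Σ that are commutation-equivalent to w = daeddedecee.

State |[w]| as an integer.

17

0(d) covers ∅
1(a) covers 0:d
2(e) covers 0:d
3(d) covers 1:a, 2:e
4(d) covers 3:d
5(e) covers 4:d
6(d) covers 5:e
7(e) covers 6:d
8(c) covers 1:a
9(e) covers 7:e
10(e) covers 9:e
floor of heap: 0:d
completions by unplaced set U, small U first (add the entries for U minus each lowest piece of U):
  |U|=1: {8}:1  {10}:1
  |U|=2: {8,10}:2  {9,10}:1
  |U|=3: {7,9,10}:1  {8,9,10}:3
  |U|=4: {6,7,9,10}:1  {7,8,9,10}:4
  |U|=5: {5,6,7,9,10}:1  {6,7,8,9,10}:5
  |U|=6: {4,5,6,7,9,10}:1  {5,6,7,8,9,10}:6
  |U|=7: {3,4,5,6,7,9,10}:1  {4,5,6,7,8,9,10}:7
  |U|=8: {2,3,4,5,6,7,9,10}:1  {3,4,5,6,7,8,9,10}:8
  |U|=9: {1,3,4,5,6,7,8,9,10}:8  {2,3,4,5,6,7,8,9,10}:9
  start at 0(d): 17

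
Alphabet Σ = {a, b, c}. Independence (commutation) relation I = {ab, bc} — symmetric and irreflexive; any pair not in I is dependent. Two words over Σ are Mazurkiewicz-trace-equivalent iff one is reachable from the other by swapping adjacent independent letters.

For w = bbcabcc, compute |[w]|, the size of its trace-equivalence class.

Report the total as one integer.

35

0(b) covers ∅
1(b) covers 0:b
2(c) covers ∅
3(a) covers 2:c
4(b) covers 1:b
5(c) covers 3:a
6(c) covers 5:c
floor of heap: 0:b, 2:c
completions by unplaced set U, small U first (add the entries for U minus each lowest piece of U):
  |U|=1: {4}:1  {6}:1
  |U|=2: {1,4}:1  {4,6}:2  {5,6}:1
  |U|=3: {0,1,4}:1  {1,4,6}:3  {3,5,6}:1  {4,5,6}:3
  |U|=4: {0,1,4,6}:4  {1,4,5,6}:6  {2,3,5,6}:1  {3,4,5,6}:4
  |U|=5: {0,1,4,5,6}:10  {1,3,4,5,6}:10  {2,3,4,5,6}:5
  start at 0(b): 15
  start at 2(c): 20
sum over floor = 35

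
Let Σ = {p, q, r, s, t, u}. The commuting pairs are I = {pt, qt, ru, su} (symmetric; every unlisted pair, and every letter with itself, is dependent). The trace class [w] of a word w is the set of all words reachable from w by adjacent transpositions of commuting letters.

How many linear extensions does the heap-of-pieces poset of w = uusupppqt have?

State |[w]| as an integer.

20

#0=u has no predecessor
#1=u depends on [0:u]
#2=s has no predecessor
#3=u depends on [1:u]
#4=p depends on [2:s, 3:u]
#5=p depends on [4:p]
#6=p depends on [5:p]
#7=q depends on [6:p]
#8=t depends on [2:s, 3:u]
sources: [0:u, 2:s]
N(rest) = Σ N(rest − s) over sources s of rest; N(one piece) = 1:
  size 1 → [7]=1  [8]=1
  size 2 → [6,7]=1  [7,8]=2
  size 3 → [5,6,7]=1  [6,7,8]=3
  size 4 → [4,5,6,7]=1  [5,6,7,8]=4
  size 5 → [4,5,6,7,8]=5
  size 6 → [2,4,5,6,7,8]=5  [3,4,5,6,7,8]=5
  size 7 → [1,3,4,5,6,7,8]=5  [2,3,4,5,6,7,8]=10
  first=0(u) contributes 15
  first=2(s) contributes 5
|[w]| = 20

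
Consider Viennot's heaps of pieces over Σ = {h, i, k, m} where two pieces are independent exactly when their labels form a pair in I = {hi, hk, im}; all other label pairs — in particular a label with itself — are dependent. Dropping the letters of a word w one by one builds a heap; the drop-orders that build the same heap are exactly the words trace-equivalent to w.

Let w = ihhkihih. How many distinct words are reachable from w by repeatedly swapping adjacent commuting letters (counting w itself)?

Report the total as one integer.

piece 0:i — minimal
piece 1:h — minimal
piece 2:h rests on {1:h}
piece 3:k rests on {0:i}
piece 4:i rests on {3:k}
piece 5:h rests on {2:h}
piece 6:i rests on {4:i}
piece 7:h rests on {5:h}
minimal pieces: {0:i, 1:h}
ways to finish when only these pieces remain (= sum over removing one remaining piece with nothing left below it):
  1 left: {6}→1  {7}→1
  2 left: {4,6}→1  {5,7}→1  {6,7}→2
  3 left: {2,5,7}→1  {3,4,6}→1  {4,6,7}→3  {5,6,7}→3
  4 left: {0,3,4,6}→1  {1,2,5,7}→1  {2,5,6,7}→4  {3,4,6,7}→4  {4,5,6,7}→6
  5 left: {0,3,4,6,7}→5  {1,2,5,6,7}→5  {2,4,5,6,7}→10  {3,4,5,6,7}→10
  6 left: {0,3,4,5,6,7}→15  {1,2,4,5,6,7}→15  {2,3,4,5,6,7}→20
  placing 0:i first → 35 extensions
  placing 1:h first → 35 extensions
total linear extensions = 70

70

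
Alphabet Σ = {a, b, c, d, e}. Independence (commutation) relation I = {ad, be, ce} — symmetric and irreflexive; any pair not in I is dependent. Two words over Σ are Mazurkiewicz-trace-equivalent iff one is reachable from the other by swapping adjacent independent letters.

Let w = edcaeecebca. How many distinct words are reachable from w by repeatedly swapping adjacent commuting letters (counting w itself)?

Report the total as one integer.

#0=e has no predecessor
#1=d depends on [0:e]
#2=c depends on [1:d]
#3=a depends on [2:c]
#4=e depends on [3:a]
#5=e depends on [4:e]
#6=c depends on [3:a]
#7=e depends on [5:e]
#8=b depends on [6:c]
#9=c depends on [8:b]
#10=a depends on [7:e, 9:c]
sources: [0:e]
N(rest) = Σ N(rest − s) over sources s of rest; N(one piece) = 1:
  size 1 → [10]=1
  size 2 → [7,10]=1  [9,10]=1
  size 3 → [5,7,10]=1  [7,9,10]=2  [8,9,10]=1
  size 4 → [4,5,7,10]=1  [5,7,9,10]=3  [6,8,9,10]=1  [7,8,9,10]=3
  size 5 → [4,5,7,9,10]=4  [5,7,8,9,10]=6  [6,7,8,9,10]=4
  size 6 → [4,5,7,8,9,10]=10  [5,6,7,8,9,10]=10
  size 7 → [4,5,6,7,8,9,10]=20
  size 8 → [3,4,5,6,7,8,9,10]=20
  size 9 → [2,3,4,5,6,7,8,9,10]=20
  first=0(e) contributes 20

20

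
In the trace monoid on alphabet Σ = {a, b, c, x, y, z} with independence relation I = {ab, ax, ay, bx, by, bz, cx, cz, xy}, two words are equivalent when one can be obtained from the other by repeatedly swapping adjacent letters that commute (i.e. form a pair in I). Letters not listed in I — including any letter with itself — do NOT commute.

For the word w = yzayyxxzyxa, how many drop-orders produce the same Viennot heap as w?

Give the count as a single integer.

180

piece 0:y — minimal
piece 1:z rests on {0:y}
piece 2:a rests on {1:z}
piece 3:y rests on {1:z}
piece 4:y rests on {3:y}
piece 5:x rests on {1:z}
piece 6:x rests on {5:x}
piece 7:z rests on {2:a, 4:y, 6:x}
piece 8:y rests on {7:z}
piece 9:x rests on {7:z}
piece 10:a rests on {7:z}
minimal pieces: {0:y}
ways to finish when only these pieces remain (= sum over removing one remaining piece with nothing left below it):
  1 left: {8}→1  {9}→1  {10}→1
  2 left: {8,9}→2  {8,10}→2  {9,10}→2
  3 left: {8,9,10}→6
  4 left: {7,8,9,10}→6
  5 left: {2,7,8,9,10}→6  {4,7,8,9,10}→6  {6,7,8,9,10}→6
  6 left: {2,4,7,8,9,10}→12  {2,6,7,8,9,10}→12  {3,4,7,8,9,10}→6  {4,6,7,8,9,10}→12  {5,6,7,8,9,10}→6
  7 left: {2,3,4,7,8,9,10}→18  {2,4,6,7,8,9,10}→36  {2,5,6,7,8,9,10}→18  {3,4,6,7,8,9,10}→18  {4,5,6,7,8,9,10}→18
  8 left: {2,3,4,6,7,8,9,10}→72  {2,4,5,6,7,8,9,10}→72  {3,4,5,6,7,8,9,10}→36
  9 left: {2,3,4,5,6,7,8,9,10}→180
  placing 0:y first → 180 extensions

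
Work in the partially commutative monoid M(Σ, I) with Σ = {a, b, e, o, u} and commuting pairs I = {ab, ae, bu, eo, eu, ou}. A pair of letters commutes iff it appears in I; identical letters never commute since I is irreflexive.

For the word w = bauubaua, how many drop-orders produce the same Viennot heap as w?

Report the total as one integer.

28

piece 0:b — minimal
piece 1:a — minimal
piece 2:u rests on {1:a}
piece 3:u rests on {2:u}
piece 4:b rests on {0:b}
piece 5:a rests on {3:u}
piece 6:u rests on {5:a}
piece 7:a rests on {6:u}
minimal pieces: {0:b, 1:a}
ways to finish when only these pieces remain (= sum over removing one remaining piece with nothing left below it):
  1 left: {4}→1  {7}→1
  2 left: {0,4}→1  {4,7}→2  {6,7}→1
  3 left: {0,4,7}→3  {4,6,7}→3  {5,6,7}→1
  4 left: {0,4,6,7}→6  {3,5,6,7}→1  {4,5,6,7}→4
  5 left: {0,4,5,6,7}→10  {2,3,5,6,7}→1  {3,4,5,6,7}→5
  6 left: {0,3,4,5,6,7}→15  {1,2,3,5,6,7}→1  {2,3,4,5,6,7}→6
  placing 0:b first → 7 extensions
  placing 1:a first → 21 extensions
total linear extensions = 28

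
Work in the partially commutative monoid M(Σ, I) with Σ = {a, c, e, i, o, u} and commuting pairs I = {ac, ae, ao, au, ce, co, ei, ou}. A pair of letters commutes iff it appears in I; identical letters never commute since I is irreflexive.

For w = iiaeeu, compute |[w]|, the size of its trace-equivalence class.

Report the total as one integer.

16

0(i) covers ∅
1(i) covers 0:i
2(a) covers 1:i
3(e) covers ∅
4(e) covers 3:e
5(u) covers 1:i, 4:e
floor of heap: 0:i, 3:e
completions by unplaced set U, small U first (add the entries for U minus each lowest piece of U):
  |U|=1: {2}:1  {5}:1
  |U|=2: {2,5}:2  {4,5}:1
  |U|=3: {1,2,5}:2  {2,4,5}:3  {3,4,5}:1
  |U|=4: {0,1,2,5}:2  {1,2,4,5}:5  {2,3,4,5}:4
  start at 0(i): 9
  start at 3(e): 7
sum over floor = 16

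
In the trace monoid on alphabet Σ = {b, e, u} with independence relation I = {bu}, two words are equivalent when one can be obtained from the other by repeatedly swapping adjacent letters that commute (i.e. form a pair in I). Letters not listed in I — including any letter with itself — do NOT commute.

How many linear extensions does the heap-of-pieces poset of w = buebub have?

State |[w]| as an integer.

6

piece 0:b — minimal
piece 1:u — minimal
piece 2:e rests on {0:b, 1:u}
piece 3:b rests on {2:e}
piece 4:u rests on {2:e}
piece 5:b rests on {3:b}
minimal pieces: {0:b, 1:u}
ways to finish when only these pieces remain (= sum over removing one remaining piece with nothing left below it):
  1 left: {4}→1  {5}→1
  2 left: {3,5}→1  {4,5}→2
  3 left: {3,4,5}→3
  4 left: {2,3,4,5}→3
  placing 0:b first → 3 extensions
  placing 1:u first → 3 extensions
total linear extensions = 6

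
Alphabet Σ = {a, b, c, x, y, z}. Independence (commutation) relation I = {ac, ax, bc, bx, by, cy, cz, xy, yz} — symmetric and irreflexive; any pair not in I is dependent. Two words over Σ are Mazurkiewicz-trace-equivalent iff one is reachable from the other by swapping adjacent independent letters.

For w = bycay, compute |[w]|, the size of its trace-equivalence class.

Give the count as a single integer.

drop 0:b onto floor
drop 1:y onto floor
drop 2:c onto floor
drop 3:a onto {0:b, 1:y}
drop 4:y onto {3:a}
ground layer = {0:b, 1:y, 2:c}
drop-orders for the pieces not yet dropped (sum over which currently-grounded one goes next):
  1 to go: {2} 1  {4} 1
  2 to go: {2,4} 2  {3,4} 1
  3 to go: {0,3,4} 1  {1,3,4} 1  {2,3,4} 3
  if 0:b drops first: 4 orders
  if 1:y drops first: 4 orders
  if 2:c drops first: 2 orders
heap linearizations: 10

10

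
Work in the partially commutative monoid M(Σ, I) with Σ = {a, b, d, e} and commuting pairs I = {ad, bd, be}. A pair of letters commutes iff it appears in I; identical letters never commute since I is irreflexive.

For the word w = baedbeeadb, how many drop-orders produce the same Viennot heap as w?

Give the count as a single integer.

drop 0:b onto floor
drop 1:a onto {0:b}
drop 2:e onto {1:a}
drop 3:d onto {2:e}
drop 4:b onto {1:a}
drop 5:e onto {3:d}
drop 6:e onto {5:e}
drop 7:a onto {4:b, 6:e}
drop 8:d onto {6:e}
drop 9:b onto {7:a}
ground layer = {0:b}
drop-orders for the pieces not yet dropped (sum over which currently-grounded one goes next):
  1 to go: {8} 1  {9} 1
  2 to go: {7,9} 1  {8,9} 2
  3 to go: {4,7,9} 1  {7,8,9} 3
  4 to go: {4,7,8,9} 4  {6,7,8,9} 3
  5 to go: {4,6,7,8,9} 7  {5,6,7,8,9} 3
  6 to go: {3,5,6,7,8,9} 3  {4,5,6,7,8,9} 10
  7 to go: {2,3,5,6,7,8,9} 3  {3,4,5,6,7,8,9} 13
  8 to go: {2,3,4,5,6,7,8,9} 16
  if 0:b drops first: 16 orders

16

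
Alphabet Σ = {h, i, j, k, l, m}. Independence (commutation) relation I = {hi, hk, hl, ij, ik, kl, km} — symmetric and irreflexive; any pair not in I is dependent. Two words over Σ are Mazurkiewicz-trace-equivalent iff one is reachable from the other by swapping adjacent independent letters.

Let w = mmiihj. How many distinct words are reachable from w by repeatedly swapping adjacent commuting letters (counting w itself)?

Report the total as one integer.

6

0(m) covers ∅
1(m) covers 0:m
2(i) covers 1:m
3(i) covers 2:i
4(h) covers 1:m
5(j) covers 4:h
floor of heap: 0:m
completions by unplaced set U, small U first (add the entries for U minus each lowest piece of U):
  |U|=1: {3}:1  {5}:1
  |U|=2: {2,3}:1  {3,5}:2  {4,5}:1
  |U|=3: {2,3,5}:3  {3,4,5}:3
  |U|=4: {2,3,4,5}:6
  start at 0(m): 6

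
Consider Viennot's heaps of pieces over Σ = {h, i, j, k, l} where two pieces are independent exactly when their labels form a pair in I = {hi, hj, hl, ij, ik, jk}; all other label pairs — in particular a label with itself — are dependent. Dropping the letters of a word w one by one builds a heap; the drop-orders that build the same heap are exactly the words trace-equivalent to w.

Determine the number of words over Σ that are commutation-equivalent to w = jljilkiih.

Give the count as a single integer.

12

#0=j has no predecessor
#1=l depends on [0:j]
#2=j depends on [1:l]
#3=i depends on [1:l]
#4=l depends on [2:j, 3:i]
#5=k depends on [4:l]
#6=i depends on [4:l]
#7=i depends on [6:i]
#8=h depends on [5:k]
sources: [0:j]
N(rest) = Σ N(rest − s) over sources s of rest; N(one piece) = 1:
  size 1 → [7]=1  [8]=1
  size 2 → [5,8]=1  [6,7]=1  [7,8]=2
  size 3 → [5,7,8]=3  [6,7,8]=3
  size 4 → [5,6,7,8]=6
  size 5 → [4,5,6,7,8]=6
  size 6 → [2,4,5,6,7,8]=6  [3,4,5,6,7,8]=6
  size 7 → [2,3,4,5,6,7,8]=12
  first=0(j) contributes 12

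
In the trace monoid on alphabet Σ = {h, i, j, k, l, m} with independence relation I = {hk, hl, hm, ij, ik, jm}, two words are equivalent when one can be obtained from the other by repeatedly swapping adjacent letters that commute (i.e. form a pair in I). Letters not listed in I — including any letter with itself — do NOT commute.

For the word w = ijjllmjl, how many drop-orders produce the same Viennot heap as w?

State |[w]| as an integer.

6

piece 0:i — minimal
piece 1:j — minimal
piece 2:j rests on {1:j}
piece 3:l rests on {0:i, 2:j}
piece 4:l rests on {3:l}
piece 5:m rests on {4:l}
piece 6:j rests on {4:l}
piece 7:l rests on {5:m, 6:j}
minimal pieces: {0:i, 1:j}
ways to finish when only these pieces remain (= sum over removing one remaining piece with nothing left below it):
  1 left: {7}→1
  2 left: {5,7}→1  {6,7}→1
  3 left: {5,6,7}→2
  4 left: {4,5,6,7}→2
  5 left: {3,4,5,6,7}→2
  6 left: {0,3,4,5,6,7}→2  {2,3,4,5,6,7}→2
  placing 0:i first → 2 extensions
  placing 1:j first → 4 extensions
total linear extensions = 6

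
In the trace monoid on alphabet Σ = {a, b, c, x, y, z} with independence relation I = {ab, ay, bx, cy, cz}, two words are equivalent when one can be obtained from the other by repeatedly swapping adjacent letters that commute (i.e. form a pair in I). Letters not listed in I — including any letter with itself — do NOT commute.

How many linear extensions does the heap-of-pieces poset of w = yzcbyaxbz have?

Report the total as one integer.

21

#0=y has no predecessor
#1=z depends on [0:y]
#2=c has no predecessor
#3=b depends on [1:z, 2:c]
#4=y depends on [3:b]
#5=a depends on [1:z, 2:c]
#6=x depends on [4:y, 5:a]
#7=b depends on [4:y]
#8=z depends on [6:x, 7:b]
sources: [0:y, 2:c]
N(rest) = Σ N(rest − s) over sources s of rest; N(one piece) = 1:
  size 1 → [8]=1
  size 2 → [6,8]=1  [7,8]=1
  size 3 → [5,6,8]=1  [6,7,8]=2
  size 4 → [4,6,7,8]=2  [5,6,7,8]=3
  size 5 → [3,4,6,7,8]=2  [4,5,6,7,8]=5
  size 6 → [3,4,5,6,7,8]=7
  size 7 → [1,3,4,5,6,7,8]=7  [2,3,4,5,6,7,8]=7
  first=0(y) contributes 14
  first=2(c) contributes 7
|[w]| = 21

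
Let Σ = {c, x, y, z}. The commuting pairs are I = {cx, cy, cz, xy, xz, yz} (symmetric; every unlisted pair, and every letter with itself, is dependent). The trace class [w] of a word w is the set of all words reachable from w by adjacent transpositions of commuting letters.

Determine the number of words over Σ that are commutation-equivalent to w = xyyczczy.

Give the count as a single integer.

piece 0:x — minimal
piece 1:y — minimal
piece 2:y rests on {1:y}
piece 3:c — minimal
piece 4:z — minimal
piece 5:c rests on {3:c}
piece 6:z rests on {4:z}
piece 7:y rests on {2:y}
minimal pieces: {0:x, 1:y, 3:c, 4:z}
ways to finish when only these pieces remain (= sum over removing one remaining piece with nothing left below it):
  1 left: {0}→1  {5}→1  {6}→1  {7}→1
  2 left: {0,5}→2  {0,6}→2  {0,7}→2  {2,7}→1  {3,5}→1  {4,6}→1  {5,6}→2  {5,7}→2  {6,7}→2
  3 left: {0,2,7}→3  {0,3,5}→3  {0,4,6}→3  {0,5,6}→6  {0,5,7}→6  {0,6,7}→6  {1,2,7}→1  {2,5,7}→3  {2,6,7}→3  {3,5,6}→3  {3,5,7}→3  {4,5,6}→3  {4,6,7}→3  {5,6,7}→6
  4 left: {0,1,2,7}→4  {0,2,5,7}→12  {0,2,6,7}→12  {0,3,5,6}→12  {0,3,5,7}→12  {0,4,5,6}→12  {0,4,6,7}→12  {0,5,6,7}→24  {1,2,5,7}→4  {1,2,6,7}→4  {2,3,5,7}→6  {2,4,6,7}→6  {2,5,6,7}→12  {3,4,5,6}→6  {3,5,6,7}→12  {4,5,6,7}→12
  5 left: {0,1,2,5,7}→20  {0,1,2,6,7}→20  {0,2,3,5,7}→30  {0,2,4,6,7}→30  {0,2,5,6,7}→60  {0,3,4,5,6}→30  {0,3,5,6,7}→60  {0,4,5,6,7}→60  {1,2,3,5,7}→10  {1,2,4,6,7}→10  {1,2,5,6,7}→20  {2,3,5,6,7}→30  {2,4,5,6,7}→30  {3,4,5,6,7}→30
  6 left: {0,1,2,3,5,7}→60  {0,1,2,4,6,7}→60  {0,1,2,5,6,7}→120  {0,2,3,5,6,7}→180  {0,2,4,5,6,7}→180  {0,3,4,5,6,7}→180  {1,2,3,5,6,7}→60  {1,2,4,5,6,7}→60  {2,3,4,5,6,7}→90
  placing 0:x first → 210 extensions
  placing 1:y first → 630 extensions
  placing 3:c first → 420 extensions
  placing 4:z first → 420 extensions
total linear extensions = 1680

1680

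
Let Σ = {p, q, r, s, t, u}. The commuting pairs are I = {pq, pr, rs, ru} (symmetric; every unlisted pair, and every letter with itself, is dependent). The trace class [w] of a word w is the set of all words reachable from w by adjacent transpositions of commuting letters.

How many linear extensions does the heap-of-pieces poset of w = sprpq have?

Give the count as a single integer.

9

#0=s has no predecessor
#1=p depends on [0:s]
#2=r has no predecessor
#3=p depends on [1:p]
#4=q depends on [0:s, 2:r]
sources: [0:s, 2:r]
N(rest) = Σ N(rest − s) over sources s of rest; N(one piece) = 1:
  size 1 → [3]=1  [4]=1
  size 2 → [1,3]=1  [2,4]=1  [3,4]=2
  size 3 → [1,3,4]=3  [2,3,4]=3
  first=0(s) contributes 6
  first=2(r) contributes 3
|[w]| = 9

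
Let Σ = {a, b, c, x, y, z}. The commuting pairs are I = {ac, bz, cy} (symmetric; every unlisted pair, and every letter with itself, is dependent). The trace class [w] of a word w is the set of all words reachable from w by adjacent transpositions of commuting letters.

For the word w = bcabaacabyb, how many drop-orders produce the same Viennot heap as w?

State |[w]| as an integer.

#0=b has no predecessor
#1=c depends on [0:b]
#2=a depends on [0:b]
#3=b depends on [1:c, 2:a]
#4=a depends on [3:b]
#5=a depends on [4:a]
#6=c depends on [3:b]
#7=a depends on [5:a]
#8=b depends on [6:c, 7:a]
#9=y depends on [8:b]
#10=b depends on [9:y]
sources: [0:b]
N(rest) = Σ N(rest − s) over sources s of rest; N(one piece) = 1:
  size 1 → [10]=1
  size 2 → [9,10]=1
  size 3 → [8,9,10]=1
  size 4 → [6,8,9,10]=1  [7,8,9,10]=1
  size 5 → [5,7,8,9,10]=1  [6,7,8,9,10]=2
  size 6 → [4,5,7,8,9,10]=1  [5,6,7,8,9,10]=3
  size 7 → [4,5,6,7,8,9,10]=4
  size 8 → [3,4,5,6,7,8,9,10]=4
  size 9 → [1,3,4,5,6,7,8,9,10]=4  [2,3,4,5,6,7,8,9,10]=4
  first=0(b) contributes 8

8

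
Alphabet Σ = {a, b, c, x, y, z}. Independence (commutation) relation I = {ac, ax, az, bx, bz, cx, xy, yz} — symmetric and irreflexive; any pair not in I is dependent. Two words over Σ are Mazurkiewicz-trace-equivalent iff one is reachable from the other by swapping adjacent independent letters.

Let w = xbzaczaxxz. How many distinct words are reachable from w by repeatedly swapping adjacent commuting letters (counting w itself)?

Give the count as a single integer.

piece 0:x — minimal
piece 1:b — minimal
piece 2:z rests on {0:x}
piece 3:a rests on {1:b}
piece 4:c rests on {1:b, 2:z}
piece 5:z rests on {4:c}
piece 6:a rests on {3:a}
piece 7:x rests on {5:z}
piece 8:x rests on {7:x}
piece 9:z rests on {8:x}
minimal pieces: {0:x, 1:b}
ways to finish when only these pieces remain (= sum over removing one remaining piece with nothing left below it):
  1 left: {6}→1  {9}→1
  2 left: {3,6}→1  {6,9}→2  {8,9}→1
  3 left: {3,6,9}→3  {6,8,9}→3  {7,8,9}→1
  4 left: {3,6,8,9}→6  {5,7,8,9}→1  {6,7,8,9}→4
  5 left: {3,6,7,8,9}→10  {4,5,7,8,9}→1  {5,6,7,8,9}→5
  6 left: {2,4,5,7,8,9}→1  {3,5,6,7,8,9}→15  {4,5,6,7,8,9}→6
  7 left: {0,2,4,5,7,8,9}→1  {2,4,5,6,7,8,9}→7  {3,4,5,6,7,8,9}→21
  8 left: {0,2,4,5,6,7,8,9}→8  {1,3,4,5,6,7,8,9}→21  {2,3,4,5,6,7,8,9}→28
  placing 0:x first → 49 extensions
  placing 1:b first → 36 extensions
total linear extensions = 85

85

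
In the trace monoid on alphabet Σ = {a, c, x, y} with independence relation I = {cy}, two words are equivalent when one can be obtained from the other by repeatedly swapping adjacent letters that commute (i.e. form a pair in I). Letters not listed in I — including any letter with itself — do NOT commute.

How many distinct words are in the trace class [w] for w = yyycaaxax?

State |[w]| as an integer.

0(y) covers ∅
1(y) covers 0:y
2(y) covers 1:y
3(c) covers ∅
4(a) covers 2:y, 3:c
5(a) covers 4:a
6(x) covers 5:a
7(a) covers 6:x
8(x) covers 7:a
floor of heap: 0:y, 3:c
completions by unplaced set U, small U first (add the entries for U minus each lowest piece of U):
  |U|=1: {8}:1
  |U|=2: {7,8}:1
  |U|=3: {6,7,8}:1
  |U|=4: {5,6,7,8}:1
  |U|=5: {4,5,6,7,8}:1
  |U|=6: {2,4,5,6,7,8}:1  {3,4,5,6,7,8}:1
  |U|=7: {1,2,4,5,6,7,8}:1  {2,3,4,5,6,7,8}:2
  start at 0(y): 3
  start at 3(c): 1
sum over floor = 4

4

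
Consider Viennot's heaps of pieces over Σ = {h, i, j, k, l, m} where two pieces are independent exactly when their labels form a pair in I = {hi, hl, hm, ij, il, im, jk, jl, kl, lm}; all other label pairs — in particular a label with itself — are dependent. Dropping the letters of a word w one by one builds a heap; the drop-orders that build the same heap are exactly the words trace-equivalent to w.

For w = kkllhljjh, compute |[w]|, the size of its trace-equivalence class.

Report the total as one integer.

84

piece 0:k — minimal
piece 1:k rests on {0:k}
piece 2:l — minimal
piece 3:l rests on {2:l}
piece 4:h rests on {1:k}
piece 5:l rests on {3:l}
piece 6:j rests on {4:h}
piece 7:j rests on {6:j}
piece 8:h rests on {7:j}
minimal pieces: {0:k, 2:l}
ways to finish when only these pieces remain (= sum over removing one remaining piece with nothing left below it):
  1 left: {5}→1  {8}→1
  2 left: {3,5}→1  {5,8}→2  {7,8}→1
  3 left: {2,3,5}→1  {3,5,8}→3  {5,7,8}→3  {6,7,8}→1
  4 left: {2,3,5,8}→4  {3,5,7,8}→6  {4,6,7,8}→1  {5,6,7,8}→4
  5 left: {1,4,6,7,8}→1  {2,3,5,7,8}→10  {3,5,6,7,8}→10  {4,5,6,7,8}→5
  6 left: {0,1,4,6,7,8}→1  {1,4,5,6,7,8}→6  {2,3,5,6,7,8}→20  {3,4,5,6,7,8}→15
  7 left: {0,1,4,5,6,7,8}→7  {1,3,4,5,6,7,8}→21  {2,3,4,5,6,7,8}→35
  placing 0:k first → 56 extensions
  placing 2:l first → 28 extensions
total linear extensions = 84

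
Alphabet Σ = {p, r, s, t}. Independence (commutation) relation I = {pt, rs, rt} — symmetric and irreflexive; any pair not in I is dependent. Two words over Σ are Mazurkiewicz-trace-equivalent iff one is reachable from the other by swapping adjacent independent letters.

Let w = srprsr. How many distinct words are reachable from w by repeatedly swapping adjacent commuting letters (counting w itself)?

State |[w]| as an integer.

drop 0:s onto floor
drop 1:r onto floor
drop 2:p onto {0:s, 1:r}
drop 3:r onto {2:p}
drop 4:s onto {2:p}
drop 5:r onto {3:r}
ground layer = {0:s, 1:r}
drop-orders for the pieces not yet dropped (sum over which currently-grounded one goes next):
  1 to go: {4} 1  {5} 1
  2 to go: {3,5} 1  {4,5} 2
  3 to go: {3,4,5} 3
  4 to go: {2,3,4,5} 3
  if 0:s drops first: 3 orders
  if 1:r drops first: 3 orders
heap linearizations: 6

6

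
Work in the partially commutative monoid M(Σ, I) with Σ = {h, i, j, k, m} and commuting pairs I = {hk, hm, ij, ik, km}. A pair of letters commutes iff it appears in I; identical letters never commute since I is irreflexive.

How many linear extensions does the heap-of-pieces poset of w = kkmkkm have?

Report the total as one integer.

15

#0=k has no predecessor
#1=k depends on [0:k]
#2=m has no predecessor
#3=k depends on [1:k]
#4=k depends on [3:k]
#5=m depends on [2:m]
sources: [0:k, 2:m]
N(rest) = Σ N(rest − s) over sources s of rest; N(one piece) = 1:
  size 1 → [4]=1  [5]=1
  size 2 → [2,5]=1  [3,4]=1  [4,5]=2
  size 3 → [1,3,4]=1  [2,4,5]=3  [3,4,5]=3
  size 4 → [0,1,3,4]=1  [1,3,4,5]=4  [2,3,4,5]=6
  first=0(k) contributes 10
  first=2(m) contributes 5
|[w]| = 15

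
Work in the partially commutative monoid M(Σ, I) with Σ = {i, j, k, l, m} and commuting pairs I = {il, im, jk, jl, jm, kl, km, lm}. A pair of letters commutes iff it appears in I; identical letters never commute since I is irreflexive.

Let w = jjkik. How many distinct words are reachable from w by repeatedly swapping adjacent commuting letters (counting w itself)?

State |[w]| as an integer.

#0=j has no predecessor
#1=j depends on [0:j]
#2=k has no predecessor
#3=i depends on [1:j, 2:k]
#4=k depends on [3:i]
sources: [0:j, 2:k]
N(rest) = Σ N(rest − s) over sources s of rest; N(one piece) = 1:
  size 1 → [4]=1
  size 2 → [3,4]=1
  size 3 → [1,3,4]=1  [2,3,4]=1
  first=0(j) contributes 2
  first=2(k) contributes 1
|[w]| = 3

3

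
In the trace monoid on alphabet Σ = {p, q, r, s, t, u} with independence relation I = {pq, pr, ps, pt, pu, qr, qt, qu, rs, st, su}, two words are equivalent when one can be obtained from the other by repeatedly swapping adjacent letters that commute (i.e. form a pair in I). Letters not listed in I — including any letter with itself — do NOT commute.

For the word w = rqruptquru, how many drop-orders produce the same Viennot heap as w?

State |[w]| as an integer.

piece 0:r — minimal
piece 1:q — minimal
piece 2:r rests on {0:r}
piece 3:u rests on {2:r}
piece 4:p — minimal
piece 5:t rests on {3:u}
piece 6:q rests on {1:q}
piece 7:u rests on {5:t}
piece 8:r rests on {7:u}
piece 9:u rests on {8:r}
minimal pieces: {0:r, 1:q, 4:p}
ways to finish when only these pieces remain (= sum over removing one remaining piece with nothing left below it):
  1 left: {4}→1  {6}→1  {9}→1
  2 left: {1,6}→1  {4,6}→2  {4,9}→2  {6,9}→2  {8,9}→1
  3 left: {1,4,6}→3  {1,6,9}→3  {4,6,9}→6  {4,8,9}→3  {6,8,9}→3  {7,8,9}→1
  4 left: {1,4,6,9}→12  {1,6,8,9}→6  {4,6,8,9}→12  {4,7,8,9}→4  {5,7,8,9}→1  {6,7,8,9}→4
  5 left: {1,4,6,8,9}→30  {1,6,7,8,9}→10  {3,5,7,8,9}→1  {4,5,7,8,9}→5  {4,6,7,8,9}→20  {5,6,7,8,9}→5
  6 left: {1,4,6,7,8,9}→60  {1,5,6,7,8,9}→15  {2,3,5,7,8,9}→1  {3,4,5,7,8,9}→6  {3,5,6,7,8,9}→6  {4,5,6,7,8,9}→30
  7 left: {0,2,3,5,7,8,9}→1  {1,3,5,6,7,8,9}→21  {1,4,5,6,7,8,9}→105  {2,3,4,5,7,8,9}→7  {2,3,5,6,7,8,9}→7  {3,4,5,6,7,8,9}→42
  8 left: {0,2,3,4,5,7,8,9}→8  {0,2,3,5,6,7,8,9}→8  {1,2,3,5,6,7,8,9}→28  {1,3,4,5,6,7,8,9}→168  {2,3,4,5,6,7,8,9}→56
  placing 0:r first → 252 extensions
  placing 1:q first → 72 extensions
  placing 4:p first → 36 extensions
total linear extensions = 360

360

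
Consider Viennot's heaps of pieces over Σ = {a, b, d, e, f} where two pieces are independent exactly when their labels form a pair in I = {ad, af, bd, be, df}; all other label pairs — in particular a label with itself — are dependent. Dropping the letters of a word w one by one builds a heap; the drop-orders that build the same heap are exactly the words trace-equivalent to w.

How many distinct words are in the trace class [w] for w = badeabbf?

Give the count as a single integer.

drop 0:b onto floor
drop 1:a onto {0:b}
drop 2:d onto floor
drop 3:e onto {1:a, 2:d}
drop 4:a onto {3:e}
drop 5:b onto {4:a}
drop 6:b onto {5:b}
drop 7:f onto {6:b}
ground layer = {0:b, 2:d}
drop-orders for the pieces not yet dropped (sum over which currently-grounded one goes next):
  1 to go: {7} 1
  2 to go: {6,7} 1
  3 to go: {5,6,7} 1
  4 to go: {4,5,6,7} 1
  5 to go: {3,4,5,6,7} 1
  6 to go: {1,3,4,5,6,7} 1  {2,3,4,5,6,7} 1
  if 0:b drops first: 2 orders
  if 2:d drops first: 1 orders
heap linearizations: 3

3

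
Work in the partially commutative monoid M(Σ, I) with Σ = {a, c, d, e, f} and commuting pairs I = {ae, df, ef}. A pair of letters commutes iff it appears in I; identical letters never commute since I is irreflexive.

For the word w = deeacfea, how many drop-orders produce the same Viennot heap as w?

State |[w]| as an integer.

9

#0=d has no predecessor
#1=e depends on [0:d]
#2=e depends on [1:e]
#3=a depends on [0:d]
#4=c depends on [2:e, 3:a]
#5=f depends on [4:c]
#6=e depends on [4:c]
#7=a depends on [5:f]
sources: [0:d]
N(rest) = Σ N(rest − s) over sources s of rest; N(one piece) = 1:
  size 1 → [6]=1  [7]=1
  size 2 → [5,7]=1  [6,7]=2
  size 3 → [5,6,7]=3
  size 4 → [4,5,6,7]=3
  size 5 → [2,4,5,6,7]=3  [3,4,5,6,7]=3
  size 6 → [1,2,4,5,6,7]=3  [2,3,4,5,6,7]=6
  first=0(d) contributes 9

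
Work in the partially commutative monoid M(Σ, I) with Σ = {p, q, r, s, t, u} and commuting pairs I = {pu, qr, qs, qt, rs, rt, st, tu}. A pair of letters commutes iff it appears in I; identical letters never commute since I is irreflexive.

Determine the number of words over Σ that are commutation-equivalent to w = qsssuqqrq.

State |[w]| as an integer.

16

drop 0:q onto floor
drop 1:s onto floor
drop 2:s onto {1:s}
drop 3:s onto {2:s}
drop 4:u onto {0:q, 3:s}
drop 5:q onto {4:u}
drop 6:q onto {5:q}
drop 7:r onto {4:u}
drop 8:q onto {6:q}
ground layer = {0:q, 1:s}
drop-orders for the pieces not yet dropped (sum over which currently-grounded one goes next):
  1 to go: {7} 1  {8} 1
  2 to go: {6,8} 1  {7,8} 2
  3 to go: {5,6,8} 1  {6,7,8} 3
  4 to go: {5,6,7,8} 4
  5 to go: {4,5,6,7,8} 4
  6 to go: {0,4,5,6,7,8} 4  {3,4,5,6,7,8} 4
  7 to go: {0,3,4,5,6,7,8} 8  {2,3,4,5,6,7,8} 4
  if 0:q drops first: 4 orders
  if 1:s drops first: 12 orders
heap linearizations: 16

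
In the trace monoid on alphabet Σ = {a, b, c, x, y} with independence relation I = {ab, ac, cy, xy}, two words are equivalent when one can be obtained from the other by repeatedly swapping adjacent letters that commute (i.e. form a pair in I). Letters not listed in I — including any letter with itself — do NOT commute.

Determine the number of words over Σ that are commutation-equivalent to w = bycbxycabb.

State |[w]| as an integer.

22

drop 0:b onto floor
drop 1:y onto {0:b}
drop 2:c onto {0:b}
drop 3:b onto {1:y, 2:c}
drop 4:x onto {3:b}
drop 5:y onto {3:b}
drop 6:c onto {4:x}
drop 7:a onto {4:x, 5:y}
drop 8:b onto {5:y, 6:c}
drop 9:b onto {8:b}
ground layer = {0:b}
drop-orders for the pieces not yet dropped (sum over which currently-grounded one goes next):
  1 to go: {7} 1  {9} 1
  2 to go: {7,9} 2  {8,9} 1
  3 to go: {6,8,9} 1  {7,8,9} 3
  4 to go: {5,7,8,9} 3  {6,7,8,9} 4
  5 to go: {4,6,7,8,9} 4  {5,6,7,8,9} 7
  6 to go: {4,5,6,7,8,9} 11
  7 to go: {3,4,5,6,7,8,9} 11
  8 to go: {1,3,4,5,6,7,8,9} 11  {2,3,4,5,6,7,8,9} 11
  if 0:b drops first: 22 orders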